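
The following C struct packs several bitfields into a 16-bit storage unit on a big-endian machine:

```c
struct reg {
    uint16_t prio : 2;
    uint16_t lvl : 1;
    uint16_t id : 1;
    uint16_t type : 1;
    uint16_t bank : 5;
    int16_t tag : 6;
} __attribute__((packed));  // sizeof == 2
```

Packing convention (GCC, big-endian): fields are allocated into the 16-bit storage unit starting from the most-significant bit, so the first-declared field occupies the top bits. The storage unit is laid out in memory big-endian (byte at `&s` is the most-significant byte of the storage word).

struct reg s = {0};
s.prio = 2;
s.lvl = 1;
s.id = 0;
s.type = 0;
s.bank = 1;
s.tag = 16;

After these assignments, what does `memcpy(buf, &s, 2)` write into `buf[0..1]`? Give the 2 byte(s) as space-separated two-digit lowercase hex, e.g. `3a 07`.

a0 50

[14+:2] prio=2 & 0x3 = 0x2; word=0x8000
[13+:1] lvl=1 & 0x1 = 0x1; word=0xa000
[12+:1] id=0 & 0x1 = 0x0; word=0xa000
[11+:1] type=0 & 0x1 = 0x0; word=0xa000
[6+:5] bank=1 & 0x1f = 0x1; word=0xa040
[0+:6] tag=16 & 0x3f = 0x10; word=0xa050
word = 0xa050 → big-endian bytes:
  [0]=0xa0  [1]=0x50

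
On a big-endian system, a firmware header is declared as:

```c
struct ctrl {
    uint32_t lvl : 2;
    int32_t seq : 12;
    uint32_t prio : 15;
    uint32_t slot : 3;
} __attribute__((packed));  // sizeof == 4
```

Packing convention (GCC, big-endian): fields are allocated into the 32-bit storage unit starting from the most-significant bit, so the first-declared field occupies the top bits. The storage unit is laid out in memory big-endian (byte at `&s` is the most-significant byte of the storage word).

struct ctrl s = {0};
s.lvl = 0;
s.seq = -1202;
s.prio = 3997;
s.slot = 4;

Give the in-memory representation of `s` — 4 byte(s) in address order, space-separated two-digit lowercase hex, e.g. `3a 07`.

2d 38 7c ec

lvl:2 = 0 → 0x0 << 30 → word 0x00000000
seq:12 = -1202 → 0xb4e << 18 → word 0x2d380000
prio:15 = 3997 → 0xf9d << 3 → word 0x2d387ce8
slot:3 = 4 → 0x4 << 0 → word 0x2d387cec
word = 0x2d387cec → big-endian bytes:
  [0]=0x2d  [1]=0x38  [2]=0x7c  [3]=0xec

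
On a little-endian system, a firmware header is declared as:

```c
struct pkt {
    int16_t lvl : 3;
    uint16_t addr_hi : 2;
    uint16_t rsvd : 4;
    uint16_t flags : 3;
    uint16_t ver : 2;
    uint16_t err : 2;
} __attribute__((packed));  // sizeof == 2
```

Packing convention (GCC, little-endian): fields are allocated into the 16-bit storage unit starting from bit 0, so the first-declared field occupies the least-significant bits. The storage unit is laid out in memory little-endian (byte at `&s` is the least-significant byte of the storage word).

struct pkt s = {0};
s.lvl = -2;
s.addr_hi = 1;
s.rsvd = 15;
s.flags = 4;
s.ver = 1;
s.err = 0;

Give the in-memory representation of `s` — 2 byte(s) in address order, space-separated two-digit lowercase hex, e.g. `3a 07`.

ee 19

lvl:3 = -2 → 0x6 << 0 → word 0x0006
addr_hi:2 = 1 → 0x1 << 3 → word 0x000e
rsvd:4 = 15 → 0xf << 5 → word 0x01ee
flags:3 = 4 → 0x4 << 9 → word 0x09ee
ver:2 = 1 → 0x1 << 12 → word 0x19ee
err:2 = 0 → 0x0 << 14 → word 0x19ee
word = 0x19ee → little-endian bytes:
  [0]=0xee  [1]=0x19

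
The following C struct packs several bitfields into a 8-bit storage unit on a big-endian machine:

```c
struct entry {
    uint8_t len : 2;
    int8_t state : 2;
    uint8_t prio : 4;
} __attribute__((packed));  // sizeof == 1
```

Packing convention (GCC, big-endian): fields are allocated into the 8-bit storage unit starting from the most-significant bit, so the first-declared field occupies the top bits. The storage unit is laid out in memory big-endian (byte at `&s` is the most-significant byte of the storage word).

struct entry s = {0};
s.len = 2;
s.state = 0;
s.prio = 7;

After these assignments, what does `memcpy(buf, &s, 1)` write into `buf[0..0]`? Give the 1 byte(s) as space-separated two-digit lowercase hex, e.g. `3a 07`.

len:2 = 2 → 0x2 << 6 → word 0x80
state:2 = 0 → 0x0 << 4 → word 0x80
prio:4 = 7 → 0x7 << 0 → word 0x87
word = 0x87 → big-endian bytes:
  [0]=0x87

87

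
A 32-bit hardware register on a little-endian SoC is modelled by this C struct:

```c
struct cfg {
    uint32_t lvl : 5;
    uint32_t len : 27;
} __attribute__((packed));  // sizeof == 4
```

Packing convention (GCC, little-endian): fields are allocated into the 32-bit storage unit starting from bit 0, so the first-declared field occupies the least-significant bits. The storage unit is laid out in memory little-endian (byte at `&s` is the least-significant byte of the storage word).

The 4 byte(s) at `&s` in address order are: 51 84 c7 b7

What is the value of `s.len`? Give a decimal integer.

[0]=0x51 [1]=0x84 [2]=0xc7 [3]=0xb7 (little-endian) → word 0xb7c78451
lvl:5 @ bit 0 → (0xb7c78451>>0)&0x1f = 0x11
len:27 @ bit 5 → (0xb7c78451>>5)&0x7ffffff = 0x5be3c22  ←

96353314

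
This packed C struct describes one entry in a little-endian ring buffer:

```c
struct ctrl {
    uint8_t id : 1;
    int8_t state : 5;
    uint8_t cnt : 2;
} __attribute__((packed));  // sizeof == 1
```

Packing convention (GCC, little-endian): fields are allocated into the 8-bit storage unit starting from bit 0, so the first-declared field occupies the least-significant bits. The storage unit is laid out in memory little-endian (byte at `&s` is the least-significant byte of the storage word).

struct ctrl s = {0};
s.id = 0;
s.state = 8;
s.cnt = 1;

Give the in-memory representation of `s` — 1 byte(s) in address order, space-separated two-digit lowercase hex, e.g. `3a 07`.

50

id (1b) val=0 bits=0x0 at bit 0: 0x00
state (5b) val=8 bits=0x8 at bit 1: 0x10
cnt (2b) val=1 bits=0x1 at bit 6: 0x50
word = 0x50 → little-endian bytes:
  [0]=0x50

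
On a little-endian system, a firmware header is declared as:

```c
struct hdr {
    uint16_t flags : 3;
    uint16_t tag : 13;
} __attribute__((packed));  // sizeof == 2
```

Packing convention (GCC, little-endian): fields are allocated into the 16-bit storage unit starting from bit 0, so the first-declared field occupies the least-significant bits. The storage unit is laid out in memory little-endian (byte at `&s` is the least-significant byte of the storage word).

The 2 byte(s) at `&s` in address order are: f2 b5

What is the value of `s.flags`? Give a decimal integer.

2

[0]=0xf2 [1]=0xb5 (little-endian) → word 0xb5f2
flags:3 @ bit 0 → (0xb5f2>>0)&0x7 = 0x2  ←
tag:13 @ bit 3 → (0xb5f2>>3)&0x1fff = 0x16be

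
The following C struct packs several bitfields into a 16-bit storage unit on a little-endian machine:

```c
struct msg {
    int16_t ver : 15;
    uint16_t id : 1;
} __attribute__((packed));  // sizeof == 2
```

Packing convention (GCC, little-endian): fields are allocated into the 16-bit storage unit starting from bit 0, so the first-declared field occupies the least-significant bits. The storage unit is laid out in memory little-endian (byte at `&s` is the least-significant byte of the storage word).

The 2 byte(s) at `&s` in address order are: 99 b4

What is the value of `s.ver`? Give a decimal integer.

[0]=0x99 [1]=0xb4 (little-endian) → word 0xb499
ver:15 @ bit 0 → (0xb499>>0)&0x7fff = 0x3499  ←
id:1 @ bit 15 → (0xb499>>15)&0x1 = 0x1
ver signed 15b, MSB=0: value = 13465

13465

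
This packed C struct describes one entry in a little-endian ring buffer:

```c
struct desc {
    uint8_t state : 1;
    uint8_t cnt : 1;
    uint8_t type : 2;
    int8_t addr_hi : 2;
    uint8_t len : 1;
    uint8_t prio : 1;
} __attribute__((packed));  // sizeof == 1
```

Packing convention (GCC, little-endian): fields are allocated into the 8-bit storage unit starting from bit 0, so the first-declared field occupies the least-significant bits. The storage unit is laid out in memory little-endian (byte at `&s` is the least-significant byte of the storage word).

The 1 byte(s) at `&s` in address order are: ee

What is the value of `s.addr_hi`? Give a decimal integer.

[0]=0xee (little-endian) → word 0xee
state [0+:1] = (word>>0) & 0x1 = 0
cnt [1+:1] = (word>>1) & 0x1 = 1
type [2+:2] = (word>>2) & 0x3 = 3
addr_hi [4+:2] = (word>>4) & 0x3 = 2  ←
len [6+:1] = (word>>6) & 0x1 = 1
prio [7+:1] = (word>>7) & 0x1 = 1
addr_hi signed 2b, MSB=1: 2 - 4 = -2

-2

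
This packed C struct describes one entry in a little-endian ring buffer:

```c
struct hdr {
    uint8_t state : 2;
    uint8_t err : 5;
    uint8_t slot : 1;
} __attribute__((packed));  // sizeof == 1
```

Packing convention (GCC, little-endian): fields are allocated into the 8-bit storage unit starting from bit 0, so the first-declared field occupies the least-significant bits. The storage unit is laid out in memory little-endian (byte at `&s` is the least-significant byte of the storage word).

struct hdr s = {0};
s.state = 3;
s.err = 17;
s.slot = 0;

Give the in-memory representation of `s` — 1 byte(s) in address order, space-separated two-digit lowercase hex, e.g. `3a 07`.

[0+:2] state=3 & 0x3 = 0x3; word=0x03
[2+:5] err=17 & 0x1f = 0x11; word=0x47
[7+:1] slot=0 & 0x1 = 0x0; word=0x47
word = 0x47 → little-endian bytes:
  [0]=0x47

47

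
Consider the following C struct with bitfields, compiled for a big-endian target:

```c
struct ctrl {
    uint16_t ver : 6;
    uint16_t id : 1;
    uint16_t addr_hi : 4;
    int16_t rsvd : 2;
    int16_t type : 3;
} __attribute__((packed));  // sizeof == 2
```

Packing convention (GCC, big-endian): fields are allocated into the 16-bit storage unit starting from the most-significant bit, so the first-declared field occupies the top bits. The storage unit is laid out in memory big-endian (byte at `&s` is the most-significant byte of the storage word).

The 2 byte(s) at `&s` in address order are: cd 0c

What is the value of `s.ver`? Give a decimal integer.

[0]=0xcd [1]=0x0c (big-endian) → word 0xcd0c
ver:6 @ bit 10 → (0xcd0c>>10)&0x3f = 0x33  ←
id:1 @ bit 9 → (0xcd0c>>9)&0x1 = 0x0
addr_hi:4 @ bit 5 → (0xcd0c>>5)&0xf = 0x8
rsvd:2 @ bit 3 → (0xcd0c>>3)&0x3 = 0x1
type:3 @ bit 0 → (0xcd0c>>0)&0x7 = 0x4

51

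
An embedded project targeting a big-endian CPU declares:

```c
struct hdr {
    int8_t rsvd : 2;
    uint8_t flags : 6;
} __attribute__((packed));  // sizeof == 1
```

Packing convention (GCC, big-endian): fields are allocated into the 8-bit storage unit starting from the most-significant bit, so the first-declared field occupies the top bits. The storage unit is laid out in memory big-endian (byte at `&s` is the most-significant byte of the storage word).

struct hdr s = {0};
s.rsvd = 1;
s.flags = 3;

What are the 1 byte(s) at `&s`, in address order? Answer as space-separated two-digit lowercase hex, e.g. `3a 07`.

43

rsvd:2 = 1 → 0x1 << 6 → word 0x40
flags:6 = 3 → 0x3 << 0 → word 0x43
word = 0x43 → big-endian bytes:
  [0]=0x43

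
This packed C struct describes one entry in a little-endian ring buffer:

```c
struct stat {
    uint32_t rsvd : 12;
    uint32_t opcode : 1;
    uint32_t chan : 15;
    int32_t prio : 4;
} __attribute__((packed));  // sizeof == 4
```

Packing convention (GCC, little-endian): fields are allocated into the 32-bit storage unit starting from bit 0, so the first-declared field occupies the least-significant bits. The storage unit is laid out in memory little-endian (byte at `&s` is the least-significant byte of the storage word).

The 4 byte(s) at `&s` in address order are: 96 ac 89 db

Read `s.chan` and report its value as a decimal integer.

23629

[0]=0x96 [1]=0xac [2]=0x89 [3]=0xdb (little-endian) → word 0xdb89ac96
rsvd [0+:12] = (word>>0) & 0xfff = 3222
opcode [12+:1] = (word>>12) & 0x1 = 0
chan [13+:15] = (word>>13) & 0x7fff = 23629  ←
prio [28+:4] = (word>>28) & 0xf = 13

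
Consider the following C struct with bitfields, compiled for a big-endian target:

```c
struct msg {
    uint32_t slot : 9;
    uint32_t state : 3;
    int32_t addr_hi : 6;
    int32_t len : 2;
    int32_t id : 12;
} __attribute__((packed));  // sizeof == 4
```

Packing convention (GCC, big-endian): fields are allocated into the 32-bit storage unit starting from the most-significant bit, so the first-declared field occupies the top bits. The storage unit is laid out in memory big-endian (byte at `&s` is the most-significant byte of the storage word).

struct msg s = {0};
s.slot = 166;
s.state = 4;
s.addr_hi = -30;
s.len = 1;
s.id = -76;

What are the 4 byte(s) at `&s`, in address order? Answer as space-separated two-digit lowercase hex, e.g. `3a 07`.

53 48 9f b4

slot:9 = 166 → 0xa6 << 23 → word 0x53000000
state:3 = 4 → 0x4 << 20 → word 0x53400000
addr_hi:6 = -30 → 0x22 << 14 → word 0x53488000
len:2 = 1 → 0x1 << 12 → word 0x53489000
id:12 = -76 → 0xfb4 << 0 → word 0x53489fb4
word = 0x53489fb4 → big-endian bytes:
  [0]=0x53  [1]=0x48  [2]=0x9f  [3]=0xb4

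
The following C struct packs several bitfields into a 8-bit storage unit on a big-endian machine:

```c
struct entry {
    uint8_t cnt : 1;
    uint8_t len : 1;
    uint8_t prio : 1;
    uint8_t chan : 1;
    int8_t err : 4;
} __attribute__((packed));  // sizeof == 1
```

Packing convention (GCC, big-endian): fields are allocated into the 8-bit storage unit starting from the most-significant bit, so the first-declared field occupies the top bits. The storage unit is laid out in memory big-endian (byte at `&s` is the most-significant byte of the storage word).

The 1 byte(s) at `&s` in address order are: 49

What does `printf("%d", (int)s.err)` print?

-7

[0]=0x49 (big-endian) → word 0x49
cnt [7+:1] = (word>>7) & 0x1 = 0
len [6+:1] = (word>>6) & 0x1 = 1
prio [5+:1] = (word>>5) & 0x1 = 0
chan [4+:1] = (word>>4) & 0x1 = 0
err [0+:4] = (word>>0) & 0xf = 9  ←
err signed 4b, MSB=1: 9 - 16 = -7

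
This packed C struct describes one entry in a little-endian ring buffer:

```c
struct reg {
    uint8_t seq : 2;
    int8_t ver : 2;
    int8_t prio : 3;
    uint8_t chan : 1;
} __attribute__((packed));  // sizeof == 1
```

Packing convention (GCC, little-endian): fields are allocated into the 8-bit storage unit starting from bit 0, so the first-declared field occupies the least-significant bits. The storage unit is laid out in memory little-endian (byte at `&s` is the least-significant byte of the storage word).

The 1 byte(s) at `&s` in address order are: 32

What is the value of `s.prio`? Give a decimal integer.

[0]=0x32 (little-endian) → word 0x32
seq:2 @ bit 0 → (0x32>>0)&0x3 = 0x2
ver:2 @ bit 2 → (0x32>>2)&0x3 = 0x0
prio:3 @ bit 4 → (0x32>>4)&0x7 = 0x3  ←
chan:1 @ bit 7 → (0x32>>7)&0x1 = 0x0
prio signed 3b, MSB=0: value = 3

3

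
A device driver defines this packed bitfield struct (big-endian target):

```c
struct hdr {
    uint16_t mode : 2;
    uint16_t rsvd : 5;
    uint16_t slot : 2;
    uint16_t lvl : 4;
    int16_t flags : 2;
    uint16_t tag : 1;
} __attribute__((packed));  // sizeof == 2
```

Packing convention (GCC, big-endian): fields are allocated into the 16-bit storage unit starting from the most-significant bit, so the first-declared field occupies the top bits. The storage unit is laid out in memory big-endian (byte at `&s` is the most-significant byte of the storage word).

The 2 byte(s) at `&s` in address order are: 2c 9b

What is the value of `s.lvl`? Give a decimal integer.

[0]=0x2c [1]=0x9b (big-endian) → word 0x2c9b
mode [14+:2] = (word>>14) & 0x3 = 0
rsvd [9+:5] = (word>>9) & 0x1f = 22
slot [7+:2] = (word>>7) & 0x3 = 1
lvl [3+:4] = (word>>3) & 0xf = 3  ←
flags [1+:2] = (word>>1) & 0x3 = 1
tag [0+:1] = (word>>0) & 0x1 = 1

3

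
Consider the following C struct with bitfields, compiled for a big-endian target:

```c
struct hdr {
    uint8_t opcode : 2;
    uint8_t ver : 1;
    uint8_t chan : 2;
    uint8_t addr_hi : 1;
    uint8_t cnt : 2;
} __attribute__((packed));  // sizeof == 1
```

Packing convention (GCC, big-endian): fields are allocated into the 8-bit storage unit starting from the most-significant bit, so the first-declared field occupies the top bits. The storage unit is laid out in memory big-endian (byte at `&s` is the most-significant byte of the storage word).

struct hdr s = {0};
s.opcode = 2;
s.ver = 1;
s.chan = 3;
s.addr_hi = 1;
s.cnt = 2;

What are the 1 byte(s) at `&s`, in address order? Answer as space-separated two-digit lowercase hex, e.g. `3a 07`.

be

[6+:2] opcode=2 & 0x3 = 0x2; word=0x80
[5+:1] ver=1 & 0x1 = 0x1; word=0xa0
[3+:2] chan=3 & 0x3 = 0x3; word=0xb8
[2+:1] addr_hi=1 & 0x1 = 0x1; word=0xbc
[0+:2] cnt=2 & 0x3 = 0x2; word=0xbe
word = 0xbe → big-endian bytes:
  [0]=0xbe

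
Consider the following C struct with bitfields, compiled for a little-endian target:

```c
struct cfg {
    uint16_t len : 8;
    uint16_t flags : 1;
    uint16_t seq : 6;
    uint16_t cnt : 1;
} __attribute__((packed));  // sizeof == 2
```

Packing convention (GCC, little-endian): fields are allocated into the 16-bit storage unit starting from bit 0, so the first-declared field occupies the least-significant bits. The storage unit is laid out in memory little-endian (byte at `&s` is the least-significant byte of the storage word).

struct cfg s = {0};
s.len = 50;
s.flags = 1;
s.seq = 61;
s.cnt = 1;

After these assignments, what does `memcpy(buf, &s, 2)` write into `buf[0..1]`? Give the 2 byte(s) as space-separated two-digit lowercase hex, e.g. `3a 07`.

32 fb

len (8b) val=50 bits=0x32 at bit 0: 0x0032
flags (1b) val=1 bits=0x1 at bit 8: 0x0132
seq (6b) val=61 bits=0x3d at bit 9: 0x7b32
cnt (1b) val=1 bits=0x1 at bit 15: 0xfb32
word = 0xfb32 → little-endian bytes:
  [0]=0x32  [1]=0xfb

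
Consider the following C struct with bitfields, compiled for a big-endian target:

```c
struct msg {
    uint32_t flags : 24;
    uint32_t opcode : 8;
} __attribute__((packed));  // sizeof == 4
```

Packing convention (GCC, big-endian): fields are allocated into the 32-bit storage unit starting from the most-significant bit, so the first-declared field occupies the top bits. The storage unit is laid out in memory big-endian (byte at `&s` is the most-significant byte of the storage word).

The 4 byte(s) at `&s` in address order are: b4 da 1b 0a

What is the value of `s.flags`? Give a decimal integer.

11852315

[0]=0xb4 [1]=0xda [2]=0x1b [3]=0x0a (big-endian) → word 0xb4da1b0a
flags [8+:24] = (word>>8) & 0xffffff = 11852315  ←
opcode [0+:8] = (word>>0) & 0xff = 10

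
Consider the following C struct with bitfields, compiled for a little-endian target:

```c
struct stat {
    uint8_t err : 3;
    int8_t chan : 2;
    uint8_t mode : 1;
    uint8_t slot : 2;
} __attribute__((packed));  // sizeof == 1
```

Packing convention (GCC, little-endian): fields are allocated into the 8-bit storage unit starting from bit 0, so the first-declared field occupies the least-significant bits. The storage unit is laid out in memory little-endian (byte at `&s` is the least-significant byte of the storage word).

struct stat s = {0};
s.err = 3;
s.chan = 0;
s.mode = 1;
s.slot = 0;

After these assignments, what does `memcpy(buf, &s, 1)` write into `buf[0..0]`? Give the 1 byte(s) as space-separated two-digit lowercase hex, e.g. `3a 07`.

23

[0+:3] err=3 & 0x7 = 0x3; word=0x03
[3+:2] chan=0 & 0x3 = 0x0; word=0x03
[5+:1] mode=1 & 0x1 = 0x1; word=0x23
[6+:2] slot=0 & 0x3 = 0x0; word=0x23
word = 0x23 → little-endian bytes:
  [0]=0x23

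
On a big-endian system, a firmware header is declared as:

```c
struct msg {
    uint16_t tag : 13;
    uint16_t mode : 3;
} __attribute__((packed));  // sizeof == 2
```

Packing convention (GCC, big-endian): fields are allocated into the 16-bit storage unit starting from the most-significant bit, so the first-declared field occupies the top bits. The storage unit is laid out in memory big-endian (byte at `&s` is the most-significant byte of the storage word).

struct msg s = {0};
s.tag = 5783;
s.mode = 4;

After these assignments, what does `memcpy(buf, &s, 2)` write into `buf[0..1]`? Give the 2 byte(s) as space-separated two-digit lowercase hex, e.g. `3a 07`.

b4 bc

tag (13b) val=5783 bits=0x1697 at bit 3: 0xb4b8
mode (3b) val=4 bits=0x4 at bit 0: 0xb4bc
word = 0xb4bc → big-endian bytes:
  [0]=0xb4  [1]=0xbc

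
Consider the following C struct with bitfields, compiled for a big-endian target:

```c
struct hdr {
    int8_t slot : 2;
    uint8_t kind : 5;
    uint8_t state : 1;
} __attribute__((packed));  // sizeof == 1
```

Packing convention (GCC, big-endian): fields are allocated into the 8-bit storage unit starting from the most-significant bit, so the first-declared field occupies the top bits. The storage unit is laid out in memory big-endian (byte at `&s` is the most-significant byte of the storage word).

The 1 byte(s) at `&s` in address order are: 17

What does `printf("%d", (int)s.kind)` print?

[0]=0x17 (big-endian) → word 0x17
slot [6+:2] = (word>>6) & 0x3 = 0
kind [1+:5] = (word>>1) & 0x1f = 11  ←
state [0+:1] = (word>>0) & 0x1 = 1

11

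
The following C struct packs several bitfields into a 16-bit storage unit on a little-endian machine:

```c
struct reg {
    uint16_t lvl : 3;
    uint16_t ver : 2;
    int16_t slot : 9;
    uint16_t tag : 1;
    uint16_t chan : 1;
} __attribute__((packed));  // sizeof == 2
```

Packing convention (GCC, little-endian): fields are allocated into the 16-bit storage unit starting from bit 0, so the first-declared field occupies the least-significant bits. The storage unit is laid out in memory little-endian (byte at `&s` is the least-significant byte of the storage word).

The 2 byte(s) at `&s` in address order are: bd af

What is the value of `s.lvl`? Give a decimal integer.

5

[0]=0xbd [1]=0xaf (little-endian) → word 0xafbd
lvl:3 @ bit 0 → (0xafbd>>0)&0x7 = 0x5  ←
ver:2 @ bit 3 → (0xafbd>>3)&0x3 = 0x3
slot:9 @ bit 5 → (0xafbd>>5)&0x1ff = 0x17d
tag:1 @ bit 14 → (0xafbd>>14)&0x1 = 0x0
chan:1 @ bit 15 → (0xafbd>>15)&0x1 = 0x1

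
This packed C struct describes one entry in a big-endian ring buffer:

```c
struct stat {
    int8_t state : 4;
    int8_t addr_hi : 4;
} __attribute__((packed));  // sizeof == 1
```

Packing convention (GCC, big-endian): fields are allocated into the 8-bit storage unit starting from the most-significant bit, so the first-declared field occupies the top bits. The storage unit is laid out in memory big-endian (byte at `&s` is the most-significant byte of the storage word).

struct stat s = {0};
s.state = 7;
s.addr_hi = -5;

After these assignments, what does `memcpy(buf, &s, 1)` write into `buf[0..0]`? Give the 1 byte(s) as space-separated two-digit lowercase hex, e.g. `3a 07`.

state:4 = 7 → 0x7 << 4 → word 0x70
addr_hi:4 = -5 → 0xb << 0 → word 0x7b
word = 0x7b → big-endian bytes:
  [0]=0x7b

7b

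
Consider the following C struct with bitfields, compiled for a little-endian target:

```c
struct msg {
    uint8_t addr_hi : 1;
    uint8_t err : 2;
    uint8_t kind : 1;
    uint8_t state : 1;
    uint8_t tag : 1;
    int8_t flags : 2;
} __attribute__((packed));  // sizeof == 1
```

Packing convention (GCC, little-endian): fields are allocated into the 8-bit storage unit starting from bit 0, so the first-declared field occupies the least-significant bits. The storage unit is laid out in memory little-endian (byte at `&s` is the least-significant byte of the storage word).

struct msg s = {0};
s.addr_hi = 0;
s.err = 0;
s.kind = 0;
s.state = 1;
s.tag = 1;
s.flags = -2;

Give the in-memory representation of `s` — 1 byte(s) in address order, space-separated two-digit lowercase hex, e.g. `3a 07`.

b0

addr_hi (1b) val=0 bits=0x0 at bit 0: 0x00
err (2b) val=0 bits=0x0 at bit 1: 0x00
kind (1b) val=0 bits=0x0 at bit 3: 0x00
state (1b) val=1 bits=0x1 at bit 4: 0x10
tag (1b) val=1 bits=0x1 at bit 5: 0x30
flags (2b) val=-2 bits=0x2 at bit 6: 0xb0
word = 0xb0 → little-endian bytes:
  [0]=0xb0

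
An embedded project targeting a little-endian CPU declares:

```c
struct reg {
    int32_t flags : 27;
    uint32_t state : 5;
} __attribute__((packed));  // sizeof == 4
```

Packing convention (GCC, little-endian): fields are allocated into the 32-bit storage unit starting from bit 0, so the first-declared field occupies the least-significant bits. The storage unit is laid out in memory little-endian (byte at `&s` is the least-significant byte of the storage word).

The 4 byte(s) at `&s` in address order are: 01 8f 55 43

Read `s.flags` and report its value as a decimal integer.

55938817

[0]=0x01 [1]=0x8f [2]=0x55 [3]=0x43 (little-endian) → word 0x43558f01
flags:27 @ bit 0 → (0x43558f01>>0)&0x7ffffff = 0x3558f01  ←
state:5 @ bit 27 → (0x43558f01>>27)&0x1f = 0x8
flags signed 27b, MSB=0: value = 55938817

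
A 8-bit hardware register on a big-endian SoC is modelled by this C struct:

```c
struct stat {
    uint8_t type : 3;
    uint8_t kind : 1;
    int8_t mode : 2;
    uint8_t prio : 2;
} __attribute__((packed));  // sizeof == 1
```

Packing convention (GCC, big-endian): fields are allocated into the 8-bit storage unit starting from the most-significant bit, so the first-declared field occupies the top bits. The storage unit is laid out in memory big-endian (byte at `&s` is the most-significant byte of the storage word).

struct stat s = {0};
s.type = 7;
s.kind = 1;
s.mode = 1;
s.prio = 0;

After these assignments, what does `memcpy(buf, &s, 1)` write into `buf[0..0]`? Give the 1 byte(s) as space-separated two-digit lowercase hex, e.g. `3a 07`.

f4

type (3b) val=7 bits=0x7 at bit 5: 0xe0
kind (1b) val=1 bits=0x1 at bit 4: 0xf0
mode (2b) val=1 bits=0x1 at bit 2: 0xf4
prio (2b) val=0 bits=0x0 at bit 0: 0xf4
word = 0xf4 → big-endian bytes:
  [0]=0xf4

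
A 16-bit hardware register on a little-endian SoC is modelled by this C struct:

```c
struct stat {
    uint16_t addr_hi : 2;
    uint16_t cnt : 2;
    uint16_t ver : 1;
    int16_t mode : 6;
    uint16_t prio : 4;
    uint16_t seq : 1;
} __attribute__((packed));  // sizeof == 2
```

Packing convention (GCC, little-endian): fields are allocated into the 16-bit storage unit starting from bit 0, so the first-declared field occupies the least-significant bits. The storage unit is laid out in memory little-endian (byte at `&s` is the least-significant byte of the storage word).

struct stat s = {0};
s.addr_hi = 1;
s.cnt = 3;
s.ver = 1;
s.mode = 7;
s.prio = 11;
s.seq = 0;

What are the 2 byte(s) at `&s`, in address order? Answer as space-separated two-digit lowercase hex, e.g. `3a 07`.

addr_hi:2 = 1 → 0x1 << 0 → word 0x0001
cnt:2 = 3 → 0x3 << 2 → word 0x000d
ver:1 = 1 → 0x1 << 4 → word 0x001d
mode:6 = 7 → 0x7 << 5 → word 0x00fd
prio:4 = 11 → 0xb << 11 → word 0x58fd
seq:1 = 0 → 0x0 << 15 → word 0x58fd
word = 0x58fd → little-endian bytes:
  [0]=0xfd  [1]=0x58

fd 58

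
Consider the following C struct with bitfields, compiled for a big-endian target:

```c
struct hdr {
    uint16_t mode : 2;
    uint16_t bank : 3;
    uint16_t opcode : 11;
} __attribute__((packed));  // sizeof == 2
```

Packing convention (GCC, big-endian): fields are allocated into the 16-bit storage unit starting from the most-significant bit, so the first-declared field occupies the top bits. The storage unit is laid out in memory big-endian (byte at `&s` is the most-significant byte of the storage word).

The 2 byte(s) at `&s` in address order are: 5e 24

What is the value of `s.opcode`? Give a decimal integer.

1572

[0]=0x5e [1]=0x24 (big-endian) → word 0x5e24
mode [14+:2] = (word>>14) & 0x3 = 1
bank [11+:3] = (word>>11) & 0x7 = 3
opcode [0+:11] = (word>>0) & 0x7ff = 1572  ←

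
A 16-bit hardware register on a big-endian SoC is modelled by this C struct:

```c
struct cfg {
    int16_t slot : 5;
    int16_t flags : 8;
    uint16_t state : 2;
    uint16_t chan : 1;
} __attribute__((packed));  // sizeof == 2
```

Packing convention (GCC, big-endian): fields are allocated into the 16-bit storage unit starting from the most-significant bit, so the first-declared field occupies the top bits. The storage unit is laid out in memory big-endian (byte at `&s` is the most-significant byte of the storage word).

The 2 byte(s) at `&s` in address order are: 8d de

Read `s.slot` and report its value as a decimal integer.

[0]=0x8d [1]=0xde (big-endian) → word 0x8dde
slot [11+:5] = (word>>11) & 0x1f = 17  ←
flags [3+:8] = (word>>3) & 0xff = 187
state [1+:2] = (word>>1) & 0x3 = 3
chan [0+:1] = (word>>0) & 0x1 = 0
slot signed 5b, MSB=1: 17 - 32 = -15

-15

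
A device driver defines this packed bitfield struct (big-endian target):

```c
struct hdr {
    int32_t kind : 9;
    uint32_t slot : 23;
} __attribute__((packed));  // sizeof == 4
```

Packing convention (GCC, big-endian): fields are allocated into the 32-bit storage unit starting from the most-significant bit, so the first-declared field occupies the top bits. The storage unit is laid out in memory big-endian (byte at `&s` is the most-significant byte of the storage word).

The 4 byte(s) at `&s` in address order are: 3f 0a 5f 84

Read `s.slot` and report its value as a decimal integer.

679812

[0]=0x3f [1]=0x0a [2]=0x5f [3]=0x84 (big-endian) → word 0x3f0a5f84
kind:9 @ bit 23 → (0x3f0a5f84>>23)&0x1ff = 0x7e
slot:23 @ bit 0 → (0x3f0a5f84>>0)&0x7fffff = 0xa5f84  ←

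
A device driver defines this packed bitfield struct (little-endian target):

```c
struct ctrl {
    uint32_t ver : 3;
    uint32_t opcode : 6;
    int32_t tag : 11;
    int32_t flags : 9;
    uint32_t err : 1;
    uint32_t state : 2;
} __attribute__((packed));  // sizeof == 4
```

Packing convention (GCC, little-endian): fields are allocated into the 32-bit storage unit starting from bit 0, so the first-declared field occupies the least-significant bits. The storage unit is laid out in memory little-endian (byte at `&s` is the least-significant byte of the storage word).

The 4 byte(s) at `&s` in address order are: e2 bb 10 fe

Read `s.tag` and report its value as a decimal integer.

93

[0]=0xe2 [1]=0xbb [2]=0x10 [3]=0xfe (little-endian) → word 0xfe10bbe2
ver:3 @ bit 0 → (0xfe10bbe2>>0)&0x7 = 0x2
opcode:6 @ bit 3 → (0xfe10bbe2>>3)&0x3f = 0x3c
tag:11 @ bit 9 → (0xfe10bbe2>>9)&0x7ff = 0x5d  ←
flags:9 @ bit 20 → (0xfe10bbe2>>20)&0x1ff = 0x1e1
err:1 @ bit 29 → (0xfe10bbe2>>29)&0x1 = 0x1
state:2 @ bit 30 → (0xfe10bbe2>>30)&0x3 = 0x3
tag signed 11b, MSB=0: value = 93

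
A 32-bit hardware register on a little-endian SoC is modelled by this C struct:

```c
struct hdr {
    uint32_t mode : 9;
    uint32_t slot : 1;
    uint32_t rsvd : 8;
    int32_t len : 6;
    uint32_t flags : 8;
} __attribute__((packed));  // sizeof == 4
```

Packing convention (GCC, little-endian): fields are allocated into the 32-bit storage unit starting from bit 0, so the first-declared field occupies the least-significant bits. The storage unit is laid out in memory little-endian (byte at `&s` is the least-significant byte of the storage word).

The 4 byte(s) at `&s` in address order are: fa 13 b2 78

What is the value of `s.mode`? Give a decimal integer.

[0]=0xfa [1]=0x13 [2]=0xb2 [3]=0x78 (little-endian) → word 0x78b213fa
mode [0+:9] = (word>>0) & 0x1ff = 506  ←
slot [9+:1] = (word>>9) & 0x1 = 1
rsvd [10+:8] = (word>>10) & 0xff = 132
len [18+:6] = (word>>18) & 0x3f = 44
flags [24+:8] = (word>>24) & 0xff = 120

506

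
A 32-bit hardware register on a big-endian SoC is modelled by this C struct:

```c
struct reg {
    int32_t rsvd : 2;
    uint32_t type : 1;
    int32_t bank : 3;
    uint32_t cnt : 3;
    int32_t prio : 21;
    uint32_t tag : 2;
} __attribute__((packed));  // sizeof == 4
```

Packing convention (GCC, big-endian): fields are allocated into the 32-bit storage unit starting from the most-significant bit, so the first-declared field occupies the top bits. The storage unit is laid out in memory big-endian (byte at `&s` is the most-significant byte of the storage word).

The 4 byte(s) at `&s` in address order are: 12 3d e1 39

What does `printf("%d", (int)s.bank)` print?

-4

[0]=0x12 [1]=0x3d [2]=0xe1 [3]=0x39 (big-endian) → word 0x123de139
rsvd [30+:2] = (word>>30) & 0x3 = 0
type [29+:1] = (word>>29) & 0x1 = 0
bank [26+:3] = (word>>26) & 0x7 = 4  ←
cnt [23+:3] = (word>>23) & 0x7 = 4
prio [2+:21] = (word>>2) & 0x1fffff = 1013838
tag [0+:2] = (word>>0) & 0x3 = 1
bank signed 3b, MSB=1: 4 - 8 = -4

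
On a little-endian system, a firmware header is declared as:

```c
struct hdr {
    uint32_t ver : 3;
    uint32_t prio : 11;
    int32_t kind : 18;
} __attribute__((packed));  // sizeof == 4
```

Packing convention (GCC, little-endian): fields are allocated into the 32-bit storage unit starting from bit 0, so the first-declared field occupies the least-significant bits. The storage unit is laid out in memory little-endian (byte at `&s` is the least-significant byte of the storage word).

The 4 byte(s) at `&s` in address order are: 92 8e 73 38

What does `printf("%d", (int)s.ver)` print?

[0]=0x92 [1]=0x8e [2]=0x73 [3]=0x38 (little-endian) → word 0x38738e92
ver:3 @ bit 0 → (0x38738e92>>0)&0x7 = 0x2  ←
prio:11 @ bit 3 → (0x38738e92>>3)&0x7ff = 0x1d2
kind:18 @ bit 14 → (0x38738e92>>14)&0x3ffff = 0xe1ce

2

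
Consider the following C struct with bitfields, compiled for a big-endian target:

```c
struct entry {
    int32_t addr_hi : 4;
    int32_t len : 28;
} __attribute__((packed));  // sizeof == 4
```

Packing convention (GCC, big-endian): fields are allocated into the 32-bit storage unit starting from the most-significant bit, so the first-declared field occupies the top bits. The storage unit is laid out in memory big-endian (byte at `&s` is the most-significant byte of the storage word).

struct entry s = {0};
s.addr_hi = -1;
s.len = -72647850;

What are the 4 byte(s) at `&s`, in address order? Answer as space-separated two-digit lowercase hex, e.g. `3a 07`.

fb ab 7b 56

[28+:4] addr_hi=-1 & 0xf = 0xf; word=0xf0000000
[0+:28] len=-72647850 & 0xfffffff = 0xbab7b56; word=0xfbab7b56
word = 0xfbab7b56 → big-endian bytes:
  [0]=0xfb  [1]=0xab  [2]=0x7b  [3]=0x56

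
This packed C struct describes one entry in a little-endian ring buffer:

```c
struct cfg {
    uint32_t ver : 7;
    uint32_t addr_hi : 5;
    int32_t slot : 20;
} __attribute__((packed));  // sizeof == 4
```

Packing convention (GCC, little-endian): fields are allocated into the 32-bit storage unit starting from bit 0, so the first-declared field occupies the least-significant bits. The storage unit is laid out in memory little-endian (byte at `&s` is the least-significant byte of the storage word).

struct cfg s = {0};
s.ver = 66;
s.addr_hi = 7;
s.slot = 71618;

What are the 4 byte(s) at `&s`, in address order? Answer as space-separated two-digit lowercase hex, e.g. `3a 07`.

[0+:7] ver=66 & 0x7f = 0x42; word=0x00000042
[7+:5] addr_hi=7 & 0x1f = 0x7; word=0x000003c2
[12+:20] slot=71618 & 0xfffff = 0x117c2; word=0x117c23c2
word = 0x117c23c2 → little-endian bytes:
  [0]=0xc2  [1]=0x23  [2]=0x7c  [3]=0x11

c2 23 7c 11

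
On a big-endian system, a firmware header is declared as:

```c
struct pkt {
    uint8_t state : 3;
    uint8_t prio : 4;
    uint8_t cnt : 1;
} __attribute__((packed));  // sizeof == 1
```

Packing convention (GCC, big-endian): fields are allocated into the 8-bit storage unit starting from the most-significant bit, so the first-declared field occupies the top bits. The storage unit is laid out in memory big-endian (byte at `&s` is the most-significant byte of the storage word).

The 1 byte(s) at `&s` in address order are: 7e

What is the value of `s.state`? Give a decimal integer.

[0]=0x7e (big-endian) → word 0x7e
state:3 @ bit 5 → (0x7e>>5)&0x7 = 0x3  ←
prio:4 @ bit 1 → (0x7e>>1)&0xf = 0xf
cnt:1 @ bit 0 → (0x7e>>0)&0x1 = 0x0

3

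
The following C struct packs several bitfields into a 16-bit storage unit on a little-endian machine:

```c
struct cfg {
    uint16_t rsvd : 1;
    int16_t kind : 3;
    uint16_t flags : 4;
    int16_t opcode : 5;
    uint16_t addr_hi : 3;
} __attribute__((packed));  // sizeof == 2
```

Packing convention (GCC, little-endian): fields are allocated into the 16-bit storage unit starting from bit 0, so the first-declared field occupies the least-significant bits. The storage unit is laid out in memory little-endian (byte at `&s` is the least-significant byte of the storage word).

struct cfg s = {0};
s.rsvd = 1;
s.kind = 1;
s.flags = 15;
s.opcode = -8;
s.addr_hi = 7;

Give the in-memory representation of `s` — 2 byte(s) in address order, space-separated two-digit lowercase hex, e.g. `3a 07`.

f3 f8

[0+:1] rsvd=1 & 0x1 = 0x1; word=0x0001
[1+:3] kind=1 & 0x7 = 0x1; word=0x0003
[4+:4] flags=15 & 0xf = 0xf; word=0x00f3
[8+:5] opcode=-8 & 0x1f = 0x18; word=0x18f3
[13+:3] addr_hi=7 & 0x7 = 0x7; word=0xf8f3
word = 0xf8f3 → little-endian bytes:
  [0]=0xf3  [1]=0xf8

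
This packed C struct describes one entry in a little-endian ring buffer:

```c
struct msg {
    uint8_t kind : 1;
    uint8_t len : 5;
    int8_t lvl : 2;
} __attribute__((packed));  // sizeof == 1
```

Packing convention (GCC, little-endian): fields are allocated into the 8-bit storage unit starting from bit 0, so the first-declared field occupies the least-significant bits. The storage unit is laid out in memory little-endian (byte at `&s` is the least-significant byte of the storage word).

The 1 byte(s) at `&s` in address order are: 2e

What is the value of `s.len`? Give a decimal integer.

[0]=0x2e (little-endian) → word 0x2e
kind:1 @ bit 0 → (0x2e>>0)&0x1 = 0x0
len:5 @ bit 1 → (0x2e>>1)&0x1f = 0x17  ←
lvl:2 @ bit 6 → (0x2e>>6)&0x3 = 0x0

23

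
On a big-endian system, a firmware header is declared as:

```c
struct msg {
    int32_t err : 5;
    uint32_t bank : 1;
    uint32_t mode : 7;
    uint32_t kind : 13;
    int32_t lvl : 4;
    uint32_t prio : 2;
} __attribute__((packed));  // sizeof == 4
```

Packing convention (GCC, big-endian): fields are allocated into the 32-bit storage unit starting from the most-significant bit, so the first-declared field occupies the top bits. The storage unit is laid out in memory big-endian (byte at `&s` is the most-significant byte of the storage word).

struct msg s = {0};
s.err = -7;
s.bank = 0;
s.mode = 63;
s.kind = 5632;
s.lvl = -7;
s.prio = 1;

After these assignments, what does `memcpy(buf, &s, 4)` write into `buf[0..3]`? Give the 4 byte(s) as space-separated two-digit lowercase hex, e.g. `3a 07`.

err:5 = -7 → 0x19 << 27 → word 0xc8000000
bank:1 = 0 → 0x0 << 26 → word 0xc8000000
mode:7 = 63 → 0x3f << 19 → word 0xc9f80000
kind:13 = 5632 → 0x1600 << 6 → word 0xc9fd8000
lvl:4 = -7 → 0x9 << 2 → word 0xc9fd8024
prio:2 = 1 → 0x1 << 0 → word 0xc9fd8025
word = 0xc9fd8025 → big-endian bytes:
  [0]=0xc9  [1]=0xfd  [2]=0x80  [3]=0x25

c9 fd 80 25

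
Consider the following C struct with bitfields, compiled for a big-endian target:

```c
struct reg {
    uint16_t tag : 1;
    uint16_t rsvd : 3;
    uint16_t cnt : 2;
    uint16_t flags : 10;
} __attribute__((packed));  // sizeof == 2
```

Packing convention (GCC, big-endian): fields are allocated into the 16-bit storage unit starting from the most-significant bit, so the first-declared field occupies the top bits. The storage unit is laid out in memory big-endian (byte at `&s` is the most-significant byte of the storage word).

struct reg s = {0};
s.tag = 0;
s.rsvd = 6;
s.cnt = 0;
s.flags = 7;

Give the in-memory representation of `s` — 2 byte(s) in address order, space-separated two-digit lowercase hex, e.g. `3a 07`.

60 07

tag:1 = 0 → 0x0 << 15 → word 0x0000
rsvd:3 = 6 → 0x6 << 12 → word 0x6000
cnt:2 = 0 → 0x0 << 10 → word 0x6000
flags:10 = 7 → 0x7 << 0 → word 0x6007
word = 0x6007 → big-endian bytes:
  [0]=0x60  [1]=0x07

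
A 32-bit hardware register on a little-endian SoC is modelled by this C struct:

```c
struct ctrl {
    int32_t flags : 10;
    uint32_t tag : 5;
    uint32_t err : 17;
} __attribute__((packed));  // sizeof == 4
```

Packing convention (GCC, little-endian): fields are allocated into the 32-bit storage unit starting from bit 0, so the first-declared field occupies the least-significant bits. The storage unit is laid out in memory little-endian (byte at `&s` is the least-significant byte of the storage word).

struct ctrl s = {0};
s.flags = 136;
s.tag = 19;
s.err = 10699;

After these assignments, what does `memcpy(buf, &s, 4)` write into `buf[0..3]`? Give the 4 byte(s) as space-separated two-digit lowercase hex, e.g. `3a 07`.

88 cc e5 14

flags:10 = 136 → 0x88 << 0 → word 0x00000088
tag:5 = 19 → 0x13 << 10 → word 0x00004c88
err:17 = 10699 → 0x29cb << 15 → word 0x14e5cc88
word = 0x14e5cc88 → little-endian bytes:
  [0]=0x88  [1]=0xcc  [2]=0xe5  [3]=0x14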